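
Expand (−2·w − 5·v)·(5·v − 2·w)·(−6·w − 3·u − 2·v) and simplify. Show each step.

(−2·w − 5·v)·(5·v − 2·w)·(−6·w − 3·u − 2·v)
= (−10·v·w + 4·w² − 25·v² + 10·v·w)·(−6·w − 3·u − 2·v)    [distributive law]
= (4·w² − 25·v²)·(−6·w − 3·u − 2·v)    [combine like terms]
= −24·w³ − 12·u·w² − 8·v·w² + 150·v²·w + 75·u·v² + 50·v³    [distributive law]

−24·w³ − 12·u·w² − 8·v·w² + 150·v²·w + 75·u·v² + 50·v³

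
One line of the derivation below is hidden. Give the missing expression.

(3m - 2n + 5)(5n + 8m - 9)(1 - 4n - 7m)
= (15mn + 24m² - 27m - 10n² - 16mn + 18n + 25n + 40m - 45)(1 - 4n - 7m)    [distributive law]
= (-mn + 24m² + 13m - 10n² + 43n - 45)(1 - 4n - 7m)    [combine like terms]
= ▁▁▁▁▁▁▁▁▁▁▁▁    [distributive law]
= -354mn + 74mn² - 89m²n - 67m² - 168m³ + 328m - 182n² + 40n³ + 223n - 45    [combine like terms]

After distributive law, the bracketed line is:

-mn + 4mn² + 7m²n + 24m² - 96m²n - 168m³ + 13m - 52mn - 91m² - 10n² + 40n³ + 70mn² + 43n - 172n² - 301mn - 45 + 180n + 315m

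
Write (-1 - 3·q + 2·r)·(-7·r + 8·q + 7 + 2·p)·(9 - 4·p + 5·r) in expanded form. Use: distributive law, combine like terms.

(-1 - 3·q + 2·r)·(-7·r + 8·q + 7 + 2·p)·(9 - 4·p + 5·r)
= (7·r - 8·q - 7 - 2·p + 21·q·r - 24·q^2 - 21·q - 6·p·q - 14·r^2 + 16·q·r + 14·r + 4·p·r)·(9 - 4·p + 5·r)    [distributive law]
= (21·r - 29·q - 7 - 2·p + 37·q·r - 24·q^2 - 6·p·q - 14·r^2 + 4·p·r)·(9 - 4·p + 5·r)    [combine like terms]
= 189·r - 84·p·r + 105·r^2 - 261·q + 116·p·q - 145·q·r - 63 + 28·p - 35·r - 18·p + 8·p^2 - 10·p·r + 333·q·r - 148·p·q·r + 185·q·r^2 - 216·q^2 + 96·p·q^2 - 120·q^2·r - 54·p·q + 24·p^2·q - 30·p·q·r - 126·r^2 + 56·p·r^2 - 70·r^3 + 36·p·r - 16·p^2·r + 20·p·r^2    [distributive law]
= 154·r - 58·p·r - 21·r^2 - 261·q + 62·p·q + 188·q·r - 63 + 10·p + 8·p^2 - 178·p·q·r + 185·q·r^2 - 216·q^2 + 96·p·q^2 - 120·q^2·r + 24·p^2·q + 76·p·r^2 - 70·r^3 - 16·p^2·r    [combine like terms]

154·r - 58·p·r - 21·r^2 - 261·q + 62·p·q + 188·q·r - 63 + 10·p + 8·p^2 - 178·p·q·r + 185·q·r^2 - 216·q^2 + 96·p·q^2 - 120·q^2·r + 24·p^2·q + 76·p·r^2 - 70·r^3 - 16·p^2·r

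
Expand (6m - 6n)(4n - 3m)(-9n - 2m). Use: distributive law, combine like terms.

-330mn^2 + 78m^2n + 36m^3 + 216n^3

(6m - 6n)(4n - 3m)(-9n - 2m)
= (24mn - 18m^2 - 24n^2 + 18mn)(-9n - 2m)    [distributive law]
= (42mn - 18m^2 - 24n^2)(-9n - 2m)    [combine like terms]
= -378mn^2 - 84m^2n + 162m^2n + 36m^3 + 216n^3 + 48mn^2    [distributive law]
= -330mn^2 + 78m^2n + 36m^3 + 216n^3    [combine like terms]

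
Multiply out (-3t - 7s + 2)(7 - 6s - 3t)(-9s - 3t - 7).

(-3t - 7s + 2)(7 - 6s - 3t)(-9s - 3t - 7)
= (-21t + 18st + 9t^2 - 49s + 42s^2 + 21st + 14 - 12s - 6t)(-9s - 3t - 7)    [distributive law]
= (-27t + 39st + 9t^2 - 61s + 42s^2 + 14)(-9s - 3t - 7)    [combine like terms]
= 243st + 81t^2 + 189t - 351s^2t - 117st^2 - 273st - 81st^2 - 27t^3 - 63t^2 + 549s^2 + 183st + 427s - 378s^3 - 126s^2t - 294s^2 - 126s - 42t - 98    [distributive law]
= 153st + 18t^2 + 147t - 477s^2t - 198st^2 - 27t^3 + 255s^2 + 301s - 378s^3 - 98    [combine like terms]

153st + 18t^2 + 147t - 477s^2t - 198st^2 - 27t^3 + 255s^2 + 301s - 378s^3 - 98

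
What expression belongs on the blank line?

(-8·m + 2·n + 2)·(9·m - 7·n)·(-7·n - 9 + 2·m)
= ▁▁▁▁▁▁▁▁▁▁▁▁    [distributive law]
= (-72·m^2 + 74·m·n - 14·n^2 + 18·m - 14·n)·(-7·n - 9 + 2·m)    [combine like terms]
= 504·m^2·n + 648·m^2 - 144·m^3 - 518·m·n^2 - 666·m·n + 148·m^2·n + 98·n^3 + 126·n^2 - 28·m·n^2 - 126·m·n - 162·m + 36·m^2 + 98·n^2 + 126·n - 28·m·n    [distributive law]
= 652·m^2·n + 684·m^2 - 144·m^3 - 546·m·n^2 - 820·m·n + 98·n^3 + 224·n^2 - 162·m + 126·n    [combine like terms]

After distributive law, the bracketed line is:

(-72·m^2 + 56·m·n + 18·m·n - 14·n^2 + 18·m - 14·n)·(-7·n - 9 + 2·m)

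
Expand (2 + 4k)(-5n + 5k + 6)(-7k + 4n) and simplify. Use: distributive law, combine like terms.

(2 + 4k)(-5n + 5k + 6)(-7k + 4n)
= (-10n + 10k + 12 - 20kn + 20k^2 + 24k)(-7k + 4n)    [distributive law]
= (-10n + 34k + 12 - 20kn + 20k^2)(-7k + 4n)    [combine like terms]
= 70kn - 40n^2 - 238k^2 + 136kn - 84k + 48n + 140k^2n - 80kn^2 - 140k^3 + 80k^2n    [distributive law]
= 206kn - 40n^2 - 238k^2 - 84k + 48n + 220k^2n - 80kn^2 - 140k^3    [combine like terms]

206kn - 40n^2 - 238k^2 - 84k + 48n + 220k^2n - 80kn^2 - 140k^3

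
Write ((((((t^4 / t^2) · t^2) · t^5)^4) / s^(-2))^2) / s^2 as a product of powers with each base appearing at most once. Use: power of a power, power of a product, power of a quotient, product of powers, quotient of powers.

s^2t^72

((((((t^4 / t^2) · t^2) · t^5)^4) / s^(-2))^2) / s^2
= ((((((t^4 / t^2) · t^2) · t^5)^4)^2) / ((s^(-2))^2)) / s^2    [power of a quotient]
= (((((t^4 / t^2) · t^2) · t^5)^8) / ((s^(-2))^2)) / s^2    [power of a power]
= (((((t^4 / t^2) · t^2)^8) · ((t^5)^8)) / ((s^(-2))^2)) / s^2    [power of a product]
= (((((t^4 / t^2)^8) · ((t^2)^8)) · ((t^5)^8)) / ((s^(-2))^2)) / s^2    [power of a product]
= ((((((t^4)^8) / ((t^2)^8)) · ((t^2)^8)) · ((t^5)^8)) / ((s^(-2))^2)) / s^2    [power of a quotient]
= ((((t^32 / ((t^2)^8)) · ((t^2)^8)) · ((t^5)^8)) / ((s^(-2))^2)) / s^2    [power of a power]
= ((((t^32 / t^16) · ((t^2)^8)) · ((t^5)^8)) / ((s^(-2))^2)) / s^2    [power of a power]
= (((t^16 · ((t^2)^8)) · ((t^5)^8)) / ((s^(-2))^2)) / s^2    [quotient of powers]
= (((t^16 · t^16) · ((t^5)^8)) / ((s^(-2))^2)) / s^2    [power of a power]
= ((t^32 · ((t^5)^8)) / ((s^(-2))^2)) / s^2    [product of powers]
= ((t^32 · t^40) / ((s^(-2))^2)) / s^2    [power of a power]
= (t^72 / ((s^(-2))^2)) / s^2    [product of powers]
= (t^72 / s^(-4)) / s^2    [power of a power]
= s^2t^72    [quotient of powers; product of powers]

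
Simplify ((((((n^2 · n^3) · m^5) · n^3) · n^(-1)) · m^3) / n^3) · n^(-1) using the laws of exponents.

((((((n^2 · n^3) · m^5) · n^3) · n^(-1)) · m^3) / n^3) · n^(-1)
= (((((n^5 · m^5) · n^3) · n^(-1)) · m^3) / n^3) · n^(-1)    [product of powers]
= m^8n^3    [quotient of powers; product of powers]

m^8n^3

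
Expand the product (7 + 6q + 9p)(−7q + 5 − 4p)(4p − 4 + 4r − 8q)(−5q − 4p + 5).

(7 + 6q + 9p)(−7q + 5 − 4p)(4p − 4 + 4r − 8q)(−5q − 4p + 5)
= (−49q + 35 − 28p − 42q² + 30q − 24pq − 63pq + 45p − 36p²)(4p − 4 + 4r − 8q)(−5q − 4p + 5)    [distributive law]
= (−19q + 35 + 17p − 42q² − 87pq − 36p²)(4p − 4 + 4r − 8q)(−5q − 4p + 5)    [combine like terms]
= (−76pq + 76q − 76qr + 152q² + 140p − 140 + 140r − 280q + 68p² − 68p + 68pr − 136pq − 168pq² + 168q² − 168q²r + 336q³ − 348p²q + 348pq − 348pqr + 696pq² − 144p³ + 144p² − 144p²r + 288p²q)(−5q − 4p + 5)    [distributive law]
= (136pq − 204q − 76qr + 320q² + 72p − 140 + 140r + 212p² + 68pr + 528pq² − 168q²r + 336q³ − 60p²q − 348pqr − 144p³ − 144p²r)(−5q − 4p + 5)    [combine like terms]
= −680pq² − 544p²q + 680pq + 1020q² + 816pq − 1020q + 380q²r + 304pqr − 380qr − 1600q³ − 1280pq² + 1600q² − 360pq − 288p² + 360p + 700q + 560p − 700 − 700qr − 560pr + 700r − 1060p²q − 848p³ + 1060p² − 340pqr − 272p²r + 340pr − 2640pq³ − 2112p²q² + 2640pq² + 840q³r + 672pq²r − 840q²r − 1680q⁴ − 1344pq³ + 1680q³ + 300p²q² + 240p³q − 300p²q + 1740pq²r + 1392p²qr − 1740pqr + 720p³q + 576p⁴ − 720p³ + 720p²qr + 576p³r − 720p²r    [distributive law]
= 680pq² − 1904p²q + 1136pq + 2620q² − 320q − 460q²r − 1776pqr − 1080qr + 80q³ + 772p² + 920p − 700 − 220pr + 700r − 1568p³ − 992p²r − 3984pq³ − 1812p²q² + 840q³r + 2412pq²r − 1680q⁴ + 960p³q + 2112p²qr + 576p⁴ + 576p³r    [combine like terms]

680pq² − 1904p²q + 1136pq + 2620q² − 320q − 460q²r − 1776pqr − 1080qr + 80q³ + 772p² + 920p − 700 − 220pr + 700r − 1568p³ − 992p²r − 3984pq³ − 1812p²q² + 840q³r + 2412pq²r − 1680q⁴ + 960p³q + 2112p²qr + 576p⁴ + 576p³r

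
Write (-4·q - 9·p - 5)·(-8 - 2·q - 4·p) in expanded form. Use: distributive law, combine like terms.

(-4·q - 9·p - 5)·(-8 - 2·q - 4·p)
= 32·q + 8·q^2 + 16·p·q + 72·p + 18·p·q + 36·p^2 + 40 + 10·q + 20·p    [distributive law]
= 42·q + 8·q^2 + 34·p·q + 92·p + 36·p^2 + 40    [combine like terms]

42·q + 8·q^2 + 34·p·q + 92·p + 36·p^2 + 40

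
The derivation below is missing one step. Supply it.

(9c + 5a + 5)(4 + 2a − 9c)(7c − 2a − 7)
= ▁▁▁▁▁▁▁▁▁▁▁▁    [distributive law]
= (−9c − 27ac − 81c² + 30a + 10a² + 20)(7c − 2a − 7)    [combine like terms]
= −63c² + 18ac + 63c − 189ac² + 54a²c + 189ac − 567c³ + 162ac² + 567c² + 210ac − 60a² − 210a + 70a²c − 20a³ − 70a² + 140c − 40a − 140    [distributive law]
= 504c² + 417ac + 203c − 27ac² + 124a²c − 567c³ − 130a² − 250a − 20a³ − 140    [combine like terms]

Applying distributive law to the line above:

(36c + 18ac − 81c² + 20a + 10a² − 45ac + 20 + 10a − 45c)(7c − 2a − 7)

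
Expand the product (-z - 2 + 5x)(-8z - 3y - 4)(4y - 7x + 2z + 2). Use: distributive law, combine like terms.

(-z - 2 + 5x)(-8z - 3y - 4)(4y - 7x + 2z + 2)
= (8z^2 + 3yz + 4z + 16z + 6y + 8 - 40xz - 15xy - 20x)(4y - 7x + 2z + 2)    [distributive law]
= (8z^2 + 3yz + 20z + 6y + 8 - 40xz - 15xy - 20x)(4y - 7x + 2z + 2)    [combine like terms]
= 32yz^2 - 56xz^2 + 16z^3 + 16z^2 + 12y^2z - 21xyz + 6yz^2 + 6yz + 80yz - 140xz + 40z^2 + 40z + 24y^2 - 42xy + 12yz + 12y + 32y - 56x + 16z + 16 - 160xyz + 280x^2z - 80xz^2 - 80xz - 60xy^2 + 105x^2y - 30xyz - 30xy - 80xy + 140x^2 - 40xz - 40x    [distributive law]
= 38yz^2 - 136xz^2 + 16z^3 + 56z^2 + 12y^2z - 211xyz + 98yz - 260xz + 56z + 24y^2 - 152xy + 44y - 96x + 16 + 280x^2z - 60xy^2 + 105x^2y + 140x^2    [combine like terms]

38yz^2 - 136xz^2 + 16z^3 + 56z^2 + 12y^2z - 211xyz + 98yz - 260xz + 56z + 24y^2 - 152xy + 44y - 96x + 16 + 280x^2z - 60xy^2 + 105x^2y + 140x^2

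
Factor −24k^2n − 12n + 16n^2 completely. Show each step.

4n(−6k^2 − 3 + 4n)

−24k^2n − 12n + 16n^2
= 4(−6k^2n − 3n + 4n^2)    [factor out 4]
= 4n(−6k^2 − 3 + 4n)    [factor out n]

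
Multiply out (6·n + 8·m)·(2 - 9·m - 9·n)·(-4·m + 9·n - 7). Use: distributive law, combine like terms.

(6·n + 8·m)·(2 - 9·m - 9·n)·(-4·m + 9·n - 7)
= (12·n - 54·m·n - 54·n² + 16·m - 72·m² - 72·m·n)·(-4·m + 9·n - 7)    [distributive law]
= (12·n - 126·m·n - 54·n² + 16·m - 72·m²)·(-4·m + 9·n - 7)    [combine like terms]
= -48·m·n + 108·n² - 84·n + 504·m²·n - 1134·m·n² + 882·m·n + 216·m·n² - 486·n³ + 378·n² - 64·m² + 144·m·n - 112·m + 288·m³ - 648·m²·n + 504·m²    [distributive law]
= 978·m·n + 486·n² - 84·n - 144·m²·n - 918·m·n² - 486·n³ + 440·m² - 112·m + 288·m³    [combine like terms]

978·m·n + 486·n² - 84·n - 144·m²·n - 918·m·n² - 486·n³ + 440·m² - 112·m + 288·m³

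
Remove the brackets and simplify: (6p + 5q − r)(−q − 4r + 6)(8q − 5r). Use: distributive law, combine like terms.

−48pq² − 162pqr + 120pr² + 288pq − 180pr − 40q³ − 127q²r + 127qr² + 240q² − 198qr − 20r³ + 30r²

(6p + 5q − r)(−q − 4r + 6)(8q − 5r)
= (−6pq − 24pr + 36p − 5q² − 20qr + 30q + qr + 4r² − 6r)(8q − 5r)    [distributive law]
= (−6pq − 24pr + 36p − 5q² − 19qr + 30q + 4r² − 6r)(8q − 5r)    [combine like terms]
= −48pq² + 30pqr − 192pqr + 120pr² + 288pq − 180pr − 40q³ + 25q²r − 152q²r + 95qr² + 240q² − 150qr + 32qr² − 20r³ − 48qr + 30r²    [distributive law]
= −48pq² − 162pqr + 120pr² + 288pq − 180pr − 40q³ − 127q²r + 127qr² + 240q² − 198qr − 20r³ + 30r²    [combine like terms]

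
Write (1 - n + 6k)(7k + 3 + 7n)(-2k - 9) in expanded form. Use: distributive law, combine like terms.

(1 - n + 6k)(7k + 3 + 7n)(-2k - 9)
= (7k + 3 + 7n - 7kn - 3n - 7n^2 + 42k^2 + 18k + 42kn)(-2k - 9)    [distributive law]
= (25k + 3 + 4n + 35kn - 7n^2 + 42k^2)(-2k - 9)    [combine like terms]
= -50k^2 - 225k - 6k - 27 - 8kn - 36n - 70k^2n - 315kn + 14kn^2 + 63n^2 - 84k^3 - 378k^2    [distributive law]
= -428k^2 - 231k - 27 - 323kn - 36n - 70k^2n + 14kn^2 + 63n^2 - 84k^3    [combine like terms]

-428k^2 - 231k - 27 - 323kn - 36n - 70k^2n + 14kn^2 + 63n^2 - 84k^3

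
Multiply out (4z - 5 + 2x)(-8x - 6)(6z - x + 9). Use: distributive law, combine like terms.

-192xz^2 - 64x^2z - 96xz - 144z^2 - 36z - 172x^2 + 222x + 270 + 16x^3

(4z - 5 + 2x)(-8x - 6)(6z - x + 9)
= (-32xz - 24z + 40x + 30 - 16x^2 - 12x)(6z - x + 9)    [distributive law]
= (-32xz - 24z + 28x + 30 - 16x^2)(6z - x + 9)    [combine like terms]
= -192xz^2 + 32x^2z - 288xz - 144z^2 + 24xz - 216z + 168xz - 28x^2 + 252x + 180z - 30x + 270 - 96x^2z + 16x^3 - 144x^2    [distributive law]
= -192xz^2 - 64x^2z - 96xz - 144z^2 - 36z - 172x^2 + 222x + 270 + 16x^3    [combine like terms]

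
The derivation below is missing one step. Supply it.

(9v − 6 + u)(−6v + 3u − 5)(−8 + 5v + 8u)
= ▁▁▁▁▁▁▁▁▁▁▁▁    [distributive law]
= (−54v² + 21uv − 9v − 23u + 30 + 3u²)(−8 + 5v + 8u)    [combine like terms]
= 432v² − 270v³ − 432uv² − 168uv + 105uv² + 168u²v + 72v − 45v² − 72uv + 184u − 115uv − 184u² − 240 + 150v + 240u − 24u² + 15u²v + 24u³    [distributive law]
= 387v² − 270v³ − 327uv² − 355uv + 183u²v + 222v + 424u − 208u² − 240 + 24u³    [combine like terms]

Applying distributive law to the line above:

(−54v² + 27uv − 45v + 36v − 18u + 30 − 6uv + 3u² − 5u)(−8 + 5v + 8u)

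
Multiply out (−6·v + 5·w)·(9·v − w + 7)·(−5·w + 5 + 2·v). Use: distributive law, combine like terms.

372·v^2·w − 354·v^2 − 108·v^3 − 265·v·w^2 + 535·v·w − 210·v + 25·w^3 − 200·w^2 + 175·w

(−6·v + 5·w)·(9·v − w + 7)·(−5·w + 5 + 2·v)
= (−54·v^2 + 6·v·w − 42·v + 45·v·w − 5·w^2 + 35·w)·(−5·w + 5 + 2·v)    [distributive law]
= (−54·v^2 + 51·v·w − 42·v − 5·w^2 + 35·w)·(−5·w + 5 + 2·v)    [combine like terms]
= 270·v^2·w − 270·v^2 − 108·v^3 − 255·v·w^2 + 255·v·w + 102·v^2·w + 210·v·w − 210·v − 84·v^2 + 25·w^3 − 25·w^2 − 10·v·w^2 − 175·w^2 + 175·w + 70·v·w    [distributive law]
= 372·v^2·w − 354·v^2 − 108·v^3 − 265·v·w^2 + 535·v·w − 210·v + 25·w^3 − 200·w^2 + 175·w    [combine like terms]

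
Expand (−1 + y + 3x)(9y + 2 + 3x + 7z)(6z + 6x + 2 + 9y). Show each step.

−91yz + 45xy − 32y − 45y^2 − 26z − 6x − 4 + 18xz + 36x^2 − 42z^2 + 117y^2z + 324xy^2 + 81y^3 + 411xyz + 261x^2y + 42yz^2 + 180x^2z + 54x^3 + 126xz^2

(−1 + y + 3x)(9y + 2 + 3x + 7z)(6z + 6x + 2 + 9y)
= (−9y − 2 − 3x − 7z + 9y^2 + 2y + 3xy + 7yz + 27xy + 6x + 9x^2 + 21xz)(6z + 6x + 2 + 9y)    [distributive law]
= (−7y − 2 + 3x − 7z + 9y^2 + 30xy + 7yz + 9x^2 + 21xz)(6z + 6x + 2 + 9y)    [combine like terms]
= −42yz − 42xy − 14y − 63y^2 − 12z − 12x − 4 − 18y + 18xz + 18x^2 + 6x + 27xy − 42z^2 − 42xz − 14z − 63yz + 54y^2z + 54xy^2 + 18y^2 + 81y^3 + 180xyz + 180x^2y + 60xy + 270xy^2 + 42yz^2 + 42xyz + 14yz + 63y^2z + 54x^2z + 54x^3 + 18x^2 + 81x^2y + 126xz^2 + 126x^2z + 42xz + 189xyz    [distributive law]
= −91yz + 45xy − 32y − 45y^2 − 26z − 6x − 4 + 18xz + 36x^2 − 42z^2 + 117y^2z + 324xy^2 + 81y^3 + 411xyz + 261x^2y + 42yz^2 + 180x^2z + 54x^3 + 126xz^2    [combine like terms]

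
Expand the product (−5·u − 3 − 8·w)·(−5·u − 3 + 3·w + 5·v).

25·u^2 + 30·u + 25·u·w − 25·u·v + 9 + 15·w − 15·v − 24·w^2 − 40·v·w

(−5·u − 3 − 8·w)·(−5·u − 3 + 3·w + 5·v)
= 25·u^2 + 15·u − 15·u·w − 25·u·v + 15·u + 9 − 9·w − 15·v + 40·u·w + 24·w − 24·w^2 − 40·v·w    [distributive law]
= 25·u^2 + 30·u + 25·u·w − 25·u·v + 9 + 15·w − 15·v − 24·w^2 − 40·v·w    [combine like terms]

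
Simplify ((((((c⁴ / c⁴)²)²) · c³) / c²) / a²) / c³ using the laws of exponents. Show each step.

a⁻²·c⁻²

((((((c⁴ / c⁴)²)²) · c³) / c²) / a²) / c³
= (((((c⁴ / c⁴)⁴) · c³) / c²) / a²) / c³    [power of a power]
= ((((((c⁴)⁴) / ((c⁴)⁴)) · c³) / c²) / a²) / c³    [power of a quotient]
= ((((c¹⁶ / ((c⁴)⁴)) · c³) / c²) / a²) / c³    [power of a power]
= ((((c¹⁶ / c¹⁶) · c³) / c²) / a²) / c³    [power of a power]
= (((c⁰ · c³) / c²) / a²) / c³    [quotient of powers]
= ((c³ / c²) / a²) / c³    [product of powers]
= (c / a²) / c³    [quotient of powers]
= a⁻²·c⁻²    [quotient of powers]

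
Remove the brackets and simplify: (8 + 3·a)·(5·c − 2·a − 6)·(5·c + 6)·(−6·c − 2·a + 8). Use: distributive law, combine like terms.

−1200·c^3 + 680·a·c^2 + 1600·c^2 + 136·a^2·c + 584·a·c + 120·a^2 − 1056·a + 1728·c − 2304 − 450·a·c^3 + 30·a^2·c^2 + 60·a^3·c + 72·a^3

(8 + 3·a)·(5·c − 2·a − 6)·(5·c + 6)·(−6·c − 2·a + 8)
= (40·c − 16·a − 48 + 15·a·c − 6·a^2 − 18·a)·(5·c + 6)·(−6·c − 2·a + 8)    [distributive law]
= (40·c − 34·a − 48 + 15·a·c − 6·a^2)·(5·c + 6)·(−6·c − 2·a + 8)    [combine like terms]
= (200·c^2 + 240·c − 170·a·c − 204·a − 240·c − 288 + 75·a·c^2 + 90·a·c − 30·a^2·c − 36·a^2)·(−6·c − 2·a + 8)    [distributive law]
= (200·c^2 − 80·a·c − 204·a − 288 + 75·a·c^2 − 30·a^2·c − 36·a^2)·(−6·c − 2·a + 8)    [combine like terms]
= −1200·c^3 − 400·a·c^2 + 1600·c^2 + 480·a·c^2 + 160·a^2·c − 640·a·c + 1224·a·c + 408·a^2 − 1632·a + 1728·c + 576·a − 2304 − 450·a·c^3 − 150·a^2·c^2 + 600·a·c^2 + 180·a^2·c^2 + 60·a^3·c − 240·a^2·c + 216·a^2·c + 72·a^3 − 288·a^2    [distributive law]
= −1200·c^3 + 680·a·c^2 + 1600·c^2 + 136·a^2·c + 584·a·c + 120·a^2 − 1056·a + 1728·c − 2304 − 450·a·c^3 + 30·a^2·c^2 + 60·a^3·c + 72·a^3    [combine like terms]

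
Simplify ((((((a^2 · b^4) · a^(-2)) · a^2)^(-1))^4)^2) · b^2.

((((((a^2 · b^4) · a^(-2)) · a^2)^(-1))^4)^2) · b^2
= (((((a^2 · b^4) · a^(-2)) · a^2)^(-1))^8) · b^2    [power of a power]
= ((((a^2 · b^4) · a^(-2)) · a^2)^(-8)) · b^2    [power of a power]
= ((((a^2 · b^4) · a^(-2))^(-8)) · ((a^2)^(-8))) · b^2    [power of a product]
= ((((a^2 · b^4)^(-8)) · ((a^(-2))^(-8))) · ((a^2)^(-8))) · b^2    [power of a product]
= (((((a^2)^(-8)) · ((b^4)^(-8))) · ((a^(-2))^(-8))) · ((a^2)^(-8))) · b^2    [power of a product]
= (((a^(-16) · ((b^4)^(-8))) · ((a^(-2))^(-8))) · ((a^2)^(-8))) · b^2    [power of a power]
= (((a^(-16) · b^(-32)) · ((a^(-2))^(-8))) · ((a^2)^(-8))) · b^2    [power of a power]
= (((a^(-16) · b^(-32)) · a^16) · ((a^2)^(-8))) · b^2    [power of a power]
= (((a^(-16) · b^(-32)) · a^16) · a^(-16)) · b^2    [power of a power]
= a^(-16)b^(-30)    [product of powers]

a^(-16)b^(-30)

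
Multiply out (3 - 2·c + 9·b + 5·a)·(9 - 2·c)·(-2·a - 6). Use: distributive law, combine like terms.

(3 - 2·c + 9·b + 5·a)·(9 - 2·c)·(-2·a - 6)
= (27 - 6·c - 18·c + 4·c² + 81·b - 18·b·c + 45·a - 10·a·c)·(-2·a - 6)    [distributive law]
= (27 - 24·c + 4·c² + 81·b - 18·b·c + 45·a - 10·a·c)·(-2·a - 6)    [combine like terms]
= -54·a - 162 + 48·a·c + 144·c - 8·a·c² - 24·c² - 162·a·b - 486·b + 36·a·b·c + 108·b·c - 90·a² - 270·a + 20·a²·c + 60·a·c    [distributive law]
= -324·a - 162 + 108·a·c + 144·c - 8·a·c² - 24·c² - 162·a·b - 486·b + 36·a·b·c + 108·b·c - 90·a² + 20·a²·c    [combine like terms]

-324·a - 162 + 108·a·c + 144·c - 8·a·c² - 24·c² - 162·a·b - 486·b + 36·a·b·c + 108·b·c - 90·a² + 20·a²·c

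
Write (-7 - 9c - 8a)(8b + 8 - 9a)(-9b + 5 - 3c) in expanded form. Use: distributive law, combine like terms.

504b^2 + 224b + 456bc - 280 - 192c - 311ab - 5a + 408ac + 648b^2c + 216bc^2 + 216c^2 - 537abc - 243ac^2 + 576ab^2 - 648a^2b + 360a^2 - 216a^2c

(-7 - 9c - 8a)(8b + 8 - 9a)(-9b + 5 - 3c)
= (-56b - 56 + 63a - 72bc - 72c + 81ac - 64ab - 64a + 72a^2)(-9b + 5 - 3c)    [distributive law]
= (-56b - 56 - a - 72bc - 72c + 81ac - 64ab + 72a^2)(-9b + 5 - 3c)    [combine like terms]
= 504b^2 - 280b + 168bc + 504b - 280 + 168c + 9ab - 5a + 3ac + 648b^2c - 360bc + 216bc^2 + 648bc - 360c + 216c^2 - 729abc + 405ac - 243ac^2 + 576ab^2 - 320ab + 192abc - 648a^2b + 360a^2 - 216a^2c    [distributive law]
= 504b^2 + 224b + 456bc - 280 - 192c - 311ab - 5a + 408ac + 648b^2c + 216bc^2 + 216c^2 - 537abc - 243ac^2 + 576ab^2 - 648a^2b + 360a^2 - 216a^2c    [combine like terms]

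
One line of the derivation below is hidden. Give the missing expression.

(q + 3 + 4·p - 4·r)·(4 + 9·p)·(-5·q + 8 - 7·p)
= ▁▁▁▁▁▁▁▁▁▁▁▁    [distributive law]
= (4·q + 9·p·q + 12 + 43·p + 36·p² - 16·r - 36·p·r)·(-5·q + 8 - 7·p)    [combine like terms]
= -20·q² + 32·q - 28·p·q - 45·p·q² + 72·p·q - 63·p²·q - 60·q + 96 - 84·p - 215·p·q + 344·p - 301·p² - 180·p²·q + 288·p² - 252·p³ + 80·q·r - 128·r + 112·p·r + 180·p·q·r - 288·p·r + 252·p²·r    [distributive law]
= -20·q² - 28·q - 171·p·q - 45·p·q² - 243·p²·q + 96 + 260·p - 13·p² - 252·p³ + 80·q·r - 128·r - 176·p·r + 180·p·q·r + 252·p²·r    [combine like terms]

After distributive law, the bracketed line is:

(4·q + 9·p·q + 12 + 27·p + 16·p + 36·p² - 16·r - 36·p·r)·(-5·q + 8 - 7·p)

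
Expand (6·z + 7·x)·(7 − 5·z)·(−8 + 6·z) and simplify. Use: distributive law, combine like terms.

−336·z + 492·z^2 − 180·z^3 − 392·x + 574·x·z − 210·x·z^2

(6·z + 7·x)·(7 − 5·z)·(−8 + 6·z)
= (42·z − 30·z^2 + 49·x − 35·x·z)·(−8 + 6·z)    [distributive law]
= −336·z + 252·z^2 + 240·z^2 − 180·z^3 − 392·x + 294·x·z + 280·x·z − 210·x·z^2    [distributive law]
= −336·z + 492·z^2 − 180·z^3 − 392·x + 574·x·z − 210·x·z^2    [combine like terms]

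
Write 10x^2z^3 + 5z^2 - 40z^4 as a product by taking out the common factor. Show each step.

10x^2z^3 + 5z^2 - 40z^4
= 5(2x^2z^3 + z^2 - 8z^4)    [factor out 5]
= 5z^2(2x^2z + 1 - 8z^2)    [factor out z^2]

5z^2(2x^2z + 1 - 8z^2)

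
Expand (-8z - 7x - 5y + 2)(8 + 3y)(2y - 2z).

(-8z - 7x - 5y + 2)(8 + 3y)(2y - 2z)
= (-64z - 24yz - 56x - 21xy - 40y - 15y² + 16 + 6y)(2y - 2z)    [distributive law]
= (-64z - 24yz - 56x - 21xy - 34y - 15y² + 16)(2y - 2z)    [combine like terms]
= -128yz + 128z² - 48y²z + 48yz² - 112xy + 112xz - 42xy² + 42xyz - 68y² + 68yz - 30y³ + 30y²z + 32y - 32z    [distributive law]
= -60yz + 128z² - 18y²z + 48yz² - 112xy + 112xz - 42xy² + 42xyz - 68y² - 30y³ + 32y - 32z    [combine like terms]

-60yz + 128z² - 18y²z + 48yz² - 112xy + 112xz - 42xy² + 42xyz - 68y² - 30y³ + 32y - 32z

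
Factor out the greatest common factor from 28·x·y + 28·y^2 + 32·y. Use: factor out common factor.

4·y(7·x + 7·y + 8)

28·x·y + 28·y^2 + 32·y
= 4(7·x·y + 7·y^2 + 8·y)    [factor out 4]
= 4·y(7·x + 7·y + 8)    [factor out y]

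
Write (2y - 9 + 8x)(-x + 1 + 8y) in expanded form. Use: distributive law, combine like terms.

62xy - 70y + 16y^2 + 17x - 9 - 8x^2

(2y - 9 + 8x)(-x + 1 + 8y)
= -2xy + 2y + 16y^2 + 9x - 9 - 72y - 8x^2 + 8x + 64xy    [distributive law]
= 62xy - 70y + 16y^2 + 17x - 9 - 8x^2    [combine like terms]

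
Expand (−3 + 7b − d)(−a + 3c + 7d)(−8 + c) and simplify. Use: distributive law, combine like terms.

−24a + 3ac + 72c − 9c^2 + 168d + 3cd + 56ab − 7abc − 168bc + 21bc^2 − 392bd + 49bcd − 8ad + acd − 3c^2d + 56d^2 − 7cd^2

(−3 + 7b − d)(−a + 3c + 7d)(−8 + c)
= (3a − 9c − 21d − 7ab + 21bc + 49bd + ad − 3cd − 7d^2)(−8 + c)    [distributive law]
= −24a + 3ac + 72c − 9c^2 + 168d − 21cd + 56ab − 7abc − 168bc + 21bc^2 − 392bd + 49bcd − 8ad + acd + 24cd − 3c^2d + 56d^2 − 7cd^2    [distributive law]
= −24a + 3ac + 72c − 9c^2 + 168d + 3cd + 56ab − 7abc − 168bc + 21bc^2 − 392bd + 49bcd − 8ad + acd − 3c^2d + 56d^2 − 7cd^2    [combine like terms]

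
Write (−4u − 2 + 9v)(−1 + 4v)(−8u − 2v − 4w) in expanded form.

−32u^2 + 128uv − 16uw + 128u^2v − 256uv^2 + 64uvw − 16u − 4v − 8w + 34v^2 + 68vw − 72v^3 − 144v^2w

(−4u − 2 + 9v)(−1 + 4v)(−8u − 2v − 4w)
= (4u − 16uv + 2 − 8v − 9v + 36v^2)(−8u − 2v − 4w)    [distributive law]
= (4u − 16uv + 2 − 17v + 36v^2)(−8u − 2v − 4w)    [combine like terms]
= −32u^2 − 8uv − 16uw + 128u^2v + 32uv^2 + 64uvw − 16u − 4v − 8w + 136uv + 34v^2 + 68vw − 288uv^2 − 72v^3 − 144v^2w    [distributive law]
= −32u^2 + 128uv − 16uw + 128u^2v − 256uv^2 + 64uvw − 16u − 4v − 8w + 34v^2 + 68vw − 72v^3 − 144v^2w    [combine like terms]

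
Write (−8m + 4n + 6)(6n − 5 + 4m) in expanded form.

−32mn + 64m − 32m^2 + 24n^2 + 16n − 30

(−8m + 4n + 6)(6n − 5 + 4m)
= −48mn + 40m − 32m^2 + 24n^2 − 20n + 16mn + 36n − 30 + 24m    [distributive law]
= −32mn + 64m − 32m^2 + 24n^2 + 16n − 30    [combine like terms]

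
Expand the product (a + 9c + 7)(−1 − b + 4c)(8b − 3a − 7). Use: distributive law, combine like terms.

(a + 9c + 7)(−1 − b + 4c)(8b − 3a − 7)
= (−a − ab + 4ac − 9c − 9bc + 36c^2 − 7 − 7b + 28c)(8b − 3a − 7)    [distributive law]
= (−a − ab + 4ac + 19c − 9bc + 36c^2 − 7 − 7b)(8b − 3a − 7)    [combine like terms]
= −8ab + 3a^2 + 7a − 8ab^2 + 3a^2b + 7ab + 32abc − 12a^2c − 28ac + 152bc − 57ac − 133c − 72b^2c + 27abc + 63bc + 288bc^2 − 108ac^2 − 252c^2 − 56b + 21a + 49 − 56b^2 + 21ab + 49b    [distributive law]
= 20ab + 3a^2 + 28a − 8ab^2 + 3a^2b + 59abc − 12a^2c − 85ac + 215bc − 133c − 72b^2c + 288bc^2 − 108ac^2 − 252c^2 − 7b + 49 − 56b^2    [combine like terms]

20ab + 3a^2 + 28a − 8ab^2 + 3a^2b + 59abc − 12a^2c − 85ac + 215bc − 133c − 72b^2c + 288bc^2 − 108ac^2 − 252c^2 − 7b + 49 − 56b^2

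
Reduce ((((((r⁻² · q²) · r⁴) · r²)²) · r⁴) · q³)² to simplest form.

((((((r⁻² · q²) · r⁴) · r²)²) · r⁴) · q³)²
= ((((((r⁻² · q²) · r⁴) · r²)²) · r⁴)²) · ((q³)²)    [power of a product]
= ((((((r⁻² · q²) · r⁴) · r²)²)²) · ((r⁴)²)) · ((q³)²)    [power of a product]
= (((((r⁻² · q²) · r⁴) · r²)⁴) · ((r⁴)²)) · ((q³)²)    [power of a power]
= (((((r⁻² · q²) · r⁴)⁴) · ((r²)⁴)) · ((r⁴)²)) · ((q³)²)    [power of a product]
= (((((r⁻² · q²)⁴) · ((r⁴)⁴)) · ((r²)⁴)) · ((r⁴)²)) · ((q³)²)    [power of a product]
= ((((((r⁻²)⁴) · ((q²)⁴)) · ((r⁴)⁴)) · ((r²)⁴)) · ((r⁴)²)) · ((q³)²)    [power of a product]
= ((((r⁻⁸ · ((q²)⁴)) · ((r⁴)⁴)) · ((r²)⁴)) · ((r⁴)²)) · ((q³)²)    [power of a power]
= ((((r⁻⁸ · q⁸) · ((r⁴)⁴)) · ((r²)⁴)) · ((r⁴)²)) · ((q³)²)    [power of a power]
= ((((r⁻⁸ · q⁸) · r¹⁶) · ((r²)⁴)) · ((r⁴)²)) · ((q³)²)    [power of a power]
= ((((r⁻⁸ · q⁸) · r¹⁶) · r⁸) · ((r⁴)²)) · ((q³)²)    [power of a power]
= ((((r⁻⁸ · q⁸) · r¹⁶) · r⁸) · r⁸) · ((q³)²)    [power of a power]
= ((((r⁻⁸ · q⁸) · r¹⁶) · r⁸) · r⁸) · q⁶    [power of a power]
= q¹⁴·r²⁴    [product of powers]

q¹⁴·r²⁴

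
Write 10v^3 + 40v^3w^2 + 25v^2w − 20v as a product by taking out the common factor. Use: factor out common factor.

5v(2v^2 + 8v^2w^2 + 5vw − 4)

10v^3 + 40v^3w^2 + 25v^2w − 20v
= 5(2v^3 + 8v^3w^2 + 5v^2w − 4v)    [factor out 5]
= 5v(2v^2 + 8v^2w^2 + 5vw − 4)    [factor out v]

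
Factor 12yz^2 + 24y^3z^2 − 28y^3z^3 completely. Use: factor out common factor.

4yz^2(3 + 6y^2 − 7y^2z)

12yz^2 + 24y^3z^2 − 28y^3z^3
= 4(3yz^2 + 6y^3z^2 − 7y^3z^3)    [factor out 4]
= 4yz^2(3 + 6y^2 − 7y^2z)    [factor out yz^2]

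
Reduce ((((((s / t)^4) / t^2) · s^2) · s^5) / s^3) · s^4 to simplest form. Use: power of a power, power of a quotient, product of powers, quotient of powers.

s^12t^(-6)

((((((s / t)^4) / t^2) · s^2) · s^5) / s^3) · s^4
= ((((((s^4) / (t^4)) / t^2) · s^2) · s^5) / s^3) · s^4    [power of a quotient]
= s^12t^(-6)    [quotient of powers; product of powers]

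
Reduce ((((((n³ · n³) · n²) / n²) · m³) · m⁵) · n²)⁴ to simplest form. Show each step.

((((((n³ · n³) · n²) / n²) · m³) · m⁵) · n²)⁴
= ((((((n³ · n³) · n²) / n²) · m³) · m⁵)⁴) · ((n²)⁴)    [power of a product]
= ((((((n³ · n³) · n²) / n²) · m³)⁴) · ((m⁵)⁴)) · ((n²)⁴)    [power of a product]
= ((((((n³ · n³) · n²) / n²)⁴) · ((m³)⁴)) · ((m⁵)⁴)) · ((n²)⁴)    [power of a product]
= ((((((n³ · n³) · n²)⁴) / ((n²)⁴)) · ((m³)⁴)) · ((m⁵)⁴)) · ((n²)⁴)    [power of a quotient]
= ((((((n³ · n³)⁴) · ((n²)⁴)) / ((n²)⁴)) · ((m³)⁴)) · ((m⁵)⁴)) · ((n²)⁴)    [power of a product]
= (((((((n³)⁴) · ((n³)⁴)) · ((n²)⁴)) / ((n²)⁴)) · ((m³)⁴)) · ((m⁵)⁴)) · ((n²)⁴)    [power of a product]
= (((((n¹² · ((n³)⁴)) · ((n²)⁴)) / ((n²)⁴)) · ((m³)⁴)) · ((m⁵)⁴)) · ((n²)⁴)    [power of a power]
= (((((n¹² · n¹²) · ((n²)⁴)) / ((n²)⁴)) · ((m³)⁴)) · ((m⁵)⁴)) · ((n²)⁴)    [power of a power]
= ((((n²⁴ · ((n²)⁴)) / ((n²)⁴)) · ((m³)⁴)) · ((m⁵)⁴)) · ((n²)⁴)    [product of powers]
= ((((n²⁴ · n⁸) / ((n²)⁴)) · ((m³)⁴)) · ((m⁵)⁴)) · ((n²)⁴)    [power of a power]
= (((n³² / ((n²)⁴)) · ((m³)⁴)) · ((m⁵)⁴)) · ((n²)⁴)    [product of powers]
= (((n³² / n⁸) · ((m³)⁴)) · ((m⁵)⁴)) · ((n²)⁴)    [power of a power]
= ((n²⁴ · ((m³)⁴)) · ((m⁵)⁴)) · ((n²)⁴)    [quotient of powers]
= ((n²⁴ · m¹²) · ((m⁵)⁴)) · ((n²)⁴)    [power of a power]
= ((n²⁴ · m¹²) · m²⁰) · ((n²)⁴)    [power of a power]
= ((n²⁴ · m¹²) · m²⁰) · n⁸    [power of a power]
= m³²n³²    [product of powers]

m³²n³²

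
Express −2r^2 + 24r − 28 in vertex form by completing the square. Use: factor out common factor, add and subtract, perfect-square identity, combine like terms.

−2(r − 6)^2 + 44

−2r^2 + 24r − 28
= −2(r^2 − 12r) − 28    [factor out -2 from the r-terms]
= −2(r^2 − 12r + 36 − 36) − 28    [add and subtract 36 inside the bracket]
= −2(r − 6)^2 + 72 − 28    [perfect-square identity]
= −2(r − 6)^2 + 44    [combine constants]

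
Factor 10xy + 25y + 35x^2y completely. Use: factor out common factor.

10xy + 25y + 35x^2y
= 5(2xy + 5y + 7x^2y)    [factor out 5]
= 5y(2x + 5 + 7x^2)    [factor out y]

5y(2x + 5 + 7x^2)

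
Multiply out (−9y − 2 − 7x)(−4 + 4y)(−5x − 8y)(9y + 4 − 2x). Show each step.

−1212xy² − 1688xy + 28x²y − 864y³ − 1472y² + 3060xy³ + 452x²y² + 2592y⁴ − 160x − 480x² − 256y + 280x³ − 280x³y

(−9y − 2 − 7x)(−4 + 4y)(−5x − 8y)(9y + 4 − 2x)
= (36y − 36y² + 8 − 8y + 28x − 28xy)(−5x − 8y)(9y + 4 − 2x)    [distributive law]
= (28y − 36y² + 8 + 28x − 28xy)(−5x − 8y)(9y + 4 − 2x)    [combine like terms]
= (−140xy − 224y² + 180xy² + 288y³ − 40x − 64y − 140x² − 224xy + 140x²y + 224xy²)(9y + 4 − 2x)    [distributive law]
= (−364xy − 224y² + 404xy² + 288y³ − 40x − 64y − 140x² + 140x²y)(9y + 4 − 2x)    [combine like terms]
= −3276xy² − 1456xy + 728x²y − 2016y³ − 896y² + 448xy² + 3636xy³ + 1616xy² − 808x²y² + 2592y⁴ + 1152y³ − 576xy³ − 360xy − 160x + 80x² − 576y² − 256y + 128xy − 1260x²y − 560x² + 280x³ + 1260x²y² + 560x²y − 280x³y    [distributive law]
= −1212xy² − 1688xy + 28x²y − 864y³ − 1472y² + 3060xy³ + 452x²y² + 2592y⁴ − 160x − 480x² − 256y + 280x³ − 280x³y    [combine like terms]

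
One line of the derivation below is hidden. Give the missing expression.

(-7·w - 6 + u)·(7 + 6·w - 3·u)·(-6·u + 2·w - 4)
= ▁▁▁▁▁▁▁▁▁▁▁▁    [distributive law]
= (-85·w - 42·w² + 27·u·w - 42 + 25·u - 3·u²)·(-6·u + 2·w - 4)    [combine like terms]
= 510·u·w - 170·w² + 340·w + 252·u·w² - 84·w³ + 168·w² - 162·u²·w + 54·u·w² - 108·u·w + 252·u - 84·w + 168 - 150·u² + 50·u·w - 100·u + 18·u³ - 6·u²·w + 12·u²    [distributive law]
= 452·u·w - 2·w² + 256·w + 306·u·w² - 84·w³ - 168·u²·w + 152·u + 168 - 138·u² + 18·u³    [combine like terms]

After distributive law, the bracketed line is:

(-49·w - 42·w² + 21·u·w - 42 - 36·w + 18·u + 7·u + 6·u·w - 3·u²)·(-6·u + 2·w - 4)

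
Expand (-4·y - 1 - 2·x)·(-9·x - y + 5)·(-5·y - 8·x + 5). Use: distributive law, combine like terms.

-222·x·y^2 - 394·x^2·y + 347·x·y - 20·y^3 + 115·y^2 - 70·y + 98·x^2 + 35·x - 25 - 144·x^3

(-4·y - 1 - 2·x)·(-9·x - y + 5)·(-5·y - 8·x + 5)
= (36·x·y + 4·y^2 - 20·y + 9·x + y - 5 + 18·x^2 + 2·x·y - 10·x)·(-5·y - 8·x + 5)    [distributive law]
= (38·x·y + 4·y^2 - 19·y - x - 5 + 18·x^2)·(-5·y - 8·x + 5)    [combine like terms]
= -190·x·y^2 - 304·x^2·y + 190·x·y - 20·y^3 - 32·x·y^2 + 20·y^2 + 95·y^2 + 152·x·y - 95·y + 5·x·y + 8·x^2 - 5·x + 25·y + 40·x - 25 - 90·x^2·y - 144·x^3 + 90·x^2    [distributive law]
= -222·x·y^2 - 394·x^2·y + 347·x·y - 20·y^3 + 115·y^2 - 70·y + 98·x^2 + 35·x - 25 - 144·x^3    [combine like terms]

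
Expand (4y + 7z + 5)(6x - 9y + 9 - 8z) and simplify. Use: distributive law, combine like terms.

24xy - 36y² - 9y - 95yz + 42xz + 23z - 56z² + 30x + 45

(4y + 7z + 5)(6x - 9y + 9 - 8z)
= 24xy - 36y² + 36y - 32yz + 42xz - 63yz + 63z - 56z² + 30x - 45y + 45 - 40z    [distributive law]
= 24xy - 36y² - 9y - 95yz + 42xz + 23z - 56z² + 30x + 45    [combine like terms]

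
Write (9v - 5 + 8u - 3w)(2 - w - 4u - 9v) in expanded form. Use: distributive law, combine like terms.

(9v - 5 + 8u - 3w)(2 - w - 4u - 9v)
= 18v - 9vw - 36uv - 81v^2 - 10 + 5w + 20u + 45v + 16u - 8uw - 32u^2 - 72uv - 6w + 3w^2 + 12uw + 27vw    [distributive law]
= 63v + 18vw - 108uv - 81v^2 - 10 - w + 36u + 4uw - 32u^2 + 3w^2    [combine like terms]

63v + 18vw - 108uv - 81v^2 - 10 - w + 36u + 4uw - 32u^2 + 3w^2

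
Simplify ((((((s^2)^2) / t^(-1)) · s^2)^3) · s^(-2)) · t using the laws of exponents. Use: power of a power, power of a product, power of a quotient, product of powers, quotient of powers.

((((((s^2)^2) / t^(-1)) · s^2)^3) · s^(-2)) · t
= ((((((s^2)^2) / t^(-1))^3) · ((s^2)^3)) · s^(-2)) · t    [power of a product]
= ((((((s^2)^2)^3) / ((t^(-1))^3)) · ((s^2)^3)) · s^(-2)) · t    [power of a quotient]
= (((((s^2)^6) / ((t^(-1))^3)) · ((s^2)^3)) · s^(-2)) · t    [power of a power]
= (((s^12 / ((t^(-1))^3)) · ((s^2)^3)) · s^(-2)) · t    [power of a power]
= (((s^12 / t^(-3)) · ((s^2)^3)) · s^(-2)) · t    [power of a power]
= (((s^12 / t^(-3)) · s^6) · s^(-2)) · t    [power of a power]
= s^16t^4    [quotient of powers; product of powers]

s^16t^4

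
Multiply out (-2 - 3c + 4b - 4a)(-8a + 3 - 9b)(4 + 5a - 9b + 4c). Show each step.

-14a + 148a^2 + 130ab + 67ac - 24 + 174b - 60c - 414b^2 + 309bc + 248a^2c - 65abc + 96ac^2 - 36c^2 - 387b^2c + 108bc^2 - 268a^2b - 216ab^2 + 324b^3 + 160a^3

(-2 - 3c + 4b - 4a)(-8a + 3 - 9b)(4 + 5a - 9b + 4c)
= (16a - 6 + 18b + 24ac - 9c + 27bc - 32ab + 12b - 36b^2 + 32a^2 - 12a + 36ab)(4 + 5a - 9b + 4c)    [distributive law]
= (4a - 6 + 30b + 24ac - 9c + 27bc + 4ab - 36b^2 + 32a^2)(4 + 5a - 9b + 4c)    [combine like terms]
= 16a + 20a^2 - 36ab + 16ac - 24 - 30a + 54b - 24c + 120b + 150ab - 270b^2 + 120bc + 96ac + 120a^2c - 216abc + 96ac^2 - 36c - 45ac + 81bc - 36c^2 + 108bc + 135abc - 243b^2c + 108bc^2 + 16ab + 20a^2b - 36ab^2 + 16abc - 144b^2 - 180ab^2 + 324b^3 - 144b^2c + 128a^2 + 160a^3 - 288a^2b + 128a^2c    [distributive law]
= -14a + 148a^2 + 130ab + 67ac - 24 + 174b - 60c - 414b^2 + 309bc + 248a^2c - 65abc + 96ac^2 - 36c^2 - 387b^2c + 108bc^2 - 268a^2b - 216ab^2 + 324b^3 + 160a^3    [combine like terms]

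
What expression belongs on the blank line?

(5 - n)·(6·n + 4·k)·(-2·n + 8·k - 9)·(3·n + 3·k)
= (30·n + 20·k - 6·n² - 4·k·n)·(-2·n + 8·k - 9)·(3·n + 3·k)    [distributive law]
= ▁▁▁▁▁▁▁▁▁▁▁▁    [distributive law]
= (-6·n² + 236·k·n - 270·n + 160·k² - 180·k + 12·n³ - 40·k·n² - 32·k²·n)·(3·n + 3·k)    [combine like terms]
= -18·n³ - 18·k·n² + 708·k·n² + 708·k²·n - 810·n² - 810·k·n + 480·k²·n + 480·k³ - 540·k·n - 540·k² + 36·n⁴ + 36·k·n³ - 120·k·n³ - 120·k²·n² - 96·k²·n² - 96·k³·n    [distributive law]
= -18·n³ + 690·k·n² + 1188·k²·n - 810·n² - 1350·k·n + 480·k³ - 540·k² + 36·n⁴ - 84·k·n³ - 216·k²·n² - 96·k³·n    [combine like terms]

Applying distributive law to the line above:

(-60·n² + 240·k·n - 270·n - 40·k·n + 160·k² - 180·k + 12·n³ - 48·k·n² + 54·n² + 8·k·n² - 32·k²·n + 36·k·n)·(3·n + 3·k)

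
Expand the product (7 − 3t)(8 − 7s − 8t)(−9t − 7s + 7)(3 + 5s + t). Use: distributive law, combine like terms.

−2800t − 2611st + 1600t^2 − 245s − 2646s^2 + 1176 + 5642s^2t + 4517st^2 + 1715s^3 + 240t^3 − 1932s^2t^2 − 1437st^3 − 735s^3t − 216t^4

(7 − 3t)(8 − 7s − 8t)(−9t − 7s + 7)(3 + 5s + t)
= (56 − 49s − 56t − 24t + 21st + 24t^2)(−9t − 7s + 7)(3 + 5s + t)    [distributive law]
= (56 − 49s − 80t + 21st + 24t^2)(−9t − 7s + 7)(3 + 5s + t)    [combine like terms]
= (−504t − 392s + 392 + 441st + 343s^2 − 343s + 720t^2 + 560st − 560t − 189st^2 − 147s^2t + 147st − 216t^3 − 168st^2 + 168t^2)(3 + 5s + t)    [distributive law]
= (−1064t − 735s + 392 + 1148st + 343s^2 + 888t^2 − 357st^2 − 147s^2t − 216t^3)(3 + 5s + t)    [combine like terms]
= −3192t − 5320st − 1064t^2 − 2205s − 3675s^2 − 735st + 1176 + 1960s + 392t + 3444st + 5740s^2t + 1148st^2 + 1029s^2 + 1715s^3 + 343s^2t + 2664t^2 + 4440st^2 + 888t^3 − 1071st^2 − 1785s^2t^2 − 357st^3 − 441s^2t − 735s^3t − 147s^2t^2 − 648t^3 − 1080st^3 − 216t^4    [distributive law]
= −2800t − 2611st + 1600t^2 − 245s − 2646s^2 + 1176 + 5642s^2t + 4517st^2 + 1715s^3 + 240t^3 − 1932s^2t^2 − 1437st^3 − 735s^3t − 216t^4    [combine like terms]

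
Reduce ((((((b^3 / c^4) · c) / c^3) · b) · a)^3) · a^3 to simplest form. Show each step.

((((((b^3 / c^4) · c) / c^3) · b) · a)^3) · a^3
= ((((((b^3 / c^4) · c) / c^3) · b)^3) · (a^3)) · a^3    [power of a product]
= ((((((b^3 / c^4) · c) / c^3)^3) · (b^3)) · (a^3)) · a^3    [power of a product]
= ((((((b^3 / c^4) · c)^3) / ((c^3)^3)) · (b^3)) · (a^3)) · a^3    [power of a quotient]
= ((((((b^3 / c^4)^3) · (c^3)) / ((c^3)^3)) · (b^3)) · (a^3)) · a^3    [power of a product]
= (((((((b^3)^3) / ((c^4)^3)) · (c^3)) / ((c^3)^3)) · (b^3)) · (a^3)) · a^3    [power of a quotient]
= (((((b^9 / ((c^4)^3)) · (c^3)) / ((c^3)^3)) · (b^3)) · (a^3)) · a^3    [power of a power]
= (((((b^9 / c^12) · (c^3)) / ((c^3)^3)) · (b^3)) · (a^3)) · a^3    [power of a power]
= (((((b^9 / c^12) · c^3) / c^9) · (b^3)) · (a^3)) · a^3    [power of a power]
= a^6·b^12·c^(-18)    [quotient of powers; product of powers]

a^6·b^12·c^(-18)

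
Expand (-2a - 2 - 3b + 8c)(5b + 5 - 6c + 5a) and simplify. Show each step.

(-2a - 2 - 3b + 8c)(5b + 5 - 6c + 5a)
= -10ab - 10a + 12ac - 10a² - 10b - 10 + 12c - 10a - 15b² - 15b + 18bc - 15ab + 40bc + 40c - 48c² + 40ac    [distributive law]
= -25ab - 20a + 52ac - 10a² - 25b - 10 + 52c - 15b² + 58bc - 48c²    [combine like terms]

-25ab - 20a + 52ac - 10a² - 25b - 10 + 52c - 15b² + 58bc - 48c²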